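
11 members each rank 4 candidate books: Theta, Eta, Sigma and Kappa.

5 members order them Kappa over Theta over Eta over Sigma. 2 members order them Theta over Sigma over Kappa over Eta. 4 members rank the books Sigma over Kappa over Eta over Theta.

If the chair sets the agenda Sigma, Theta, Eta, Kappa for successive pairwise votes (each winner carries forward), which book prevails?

Round 1: Sigma vs Theta — 4–7, Theta advances.
Round 2: Theta vs Eta — 7–4, Theta advances.
Round 3: Theta vs Kappa — 2–9, Kappa advances.
Kappa survives the agenda.

Kappa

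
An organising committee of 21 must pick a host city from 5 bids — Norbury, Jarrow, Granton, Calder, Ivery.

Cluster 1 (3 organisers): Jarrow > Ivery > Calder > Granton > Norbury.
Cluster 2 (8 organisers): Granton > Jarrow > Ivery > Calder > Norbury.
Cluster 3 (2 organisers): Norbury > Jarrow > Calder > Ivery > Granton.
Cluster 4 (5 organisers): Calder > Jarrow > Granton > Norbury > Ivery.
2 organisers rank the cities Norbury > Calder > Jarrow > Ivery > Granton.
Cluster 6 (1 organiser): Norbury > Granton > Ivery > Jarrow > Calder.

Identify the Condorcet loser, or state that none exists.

Pairwise majorities:
Norbury vs Jarrow: Norbury preferred on 2+2+1 = 5 ballots; Jarrow wins 16–5.
Norbury vs Granton: 2+2+1 = 5 for Norbury, 16 for Granton — Granton by 16–5.
Norbury vs Calder: Norbury preferred on 2+2+1 = 5 ballots; Calder wins 16–5.
Norbury vs Ivery: Ivery wins 11–10.
Jarrow vs Granton: Jarrow preferred on 3+2+5+2 = 12 ballots; Jarrow wins 12–9.
Jarrow–Calder: Jarrow 14–7.
Jarrow–Ivery: Jarrow 20–1.
Granton vs Calder: 9 to 12, Calder.
Granton–Ivery: Granton 14–7.
Calder–Ivery: Ivery 12–9.
Only Norbury has no wins; Norbury is the Condorcet loser.

Norbury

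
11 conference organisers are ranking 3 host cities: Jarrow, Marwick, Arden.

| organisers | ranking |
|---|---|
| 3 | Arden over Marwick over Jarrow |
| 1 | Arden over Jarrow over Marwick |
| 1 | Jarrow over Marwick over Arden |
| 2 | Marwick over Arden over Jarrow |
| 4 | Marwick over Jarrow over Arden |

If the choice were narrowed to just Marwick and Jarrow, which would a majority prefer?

Ballots ranking Marwick above Jarrow: 3 + 2 + 4 = 9.
Ballots ranking Jarrow above Marwick: 11 − 9 = 2.
Marwick wins the head-to-head 9–2.

Marwick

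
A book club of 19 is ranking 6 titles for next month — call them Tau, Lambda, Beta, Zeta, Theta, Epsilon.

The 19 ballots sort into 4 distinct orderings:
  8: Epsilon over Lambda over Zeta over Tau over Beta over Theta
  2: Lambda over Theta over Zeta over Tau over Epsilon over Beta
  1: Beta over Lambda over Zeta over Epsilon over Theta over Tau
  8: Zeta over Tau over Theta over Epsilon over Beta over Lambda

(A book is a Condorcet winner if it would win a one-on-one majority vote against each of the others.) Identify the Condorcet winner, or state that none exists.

none

Head-to-head results (19 members):
Tau vs Lambda: Lambda, 11–8.
Tau vs Beta: Tau wins 18–1.
Tau vs Zeta: Zeta wins 19–0.
Tau–Theta: Tau 16–3.
Tau vs Epsilon: Tau, 10–9.
Lambda–Beta: Lambda 10–9.
Lambda–Zeta: Lambda 11–8.
Lambda vs Theta: Lambda, 11–8.
Lambda vs Epsilon: Epsilon, 16–3.
Beta vs Zeta: Zeta, 18–1.
Beta–Theta: Theta 10–9.
Beta vs Epsilon: Epsilon, 18–1.
Zeta–Theta: Zeta 17–2.
Zeta vs Epsilon: Zeta, 11–8.
Theta vs Epsilon: Theta, 10–9.
Each book drops at least one matchup (Tau loses to Lambda; Lambda loses to Epsilon; Beta loses to Tau; Zeta loses to Lambda; Theta loses to Tau; Epsilon loses to Tau); the cycle Tau beats Epsilon beats Lambda beats Tau rules out a Condorcet winner.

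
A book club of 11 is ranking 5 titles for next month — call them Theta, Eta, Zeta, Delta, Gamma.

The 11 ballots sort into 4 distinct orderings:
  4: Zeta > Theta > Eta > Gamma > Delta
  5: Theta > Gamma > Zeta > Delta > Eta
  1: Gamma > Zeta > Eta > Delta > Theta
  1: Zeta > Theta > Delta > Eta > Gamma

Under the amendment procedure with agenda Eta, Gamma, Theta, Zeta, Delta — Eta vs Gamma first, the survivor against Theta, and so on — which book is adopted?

Zeta

Round 1: Eta vs Gamma — 5–6, Gamma advances.
Round 2: Gamma vs Theta — 1–10, Theta advances.
Round 3: Theta vs Zeta — 5–6, Zeta advances.
Round 4: Zeta vs Delta — 11–0, Zeta advances.
The agenda winner is Zeta.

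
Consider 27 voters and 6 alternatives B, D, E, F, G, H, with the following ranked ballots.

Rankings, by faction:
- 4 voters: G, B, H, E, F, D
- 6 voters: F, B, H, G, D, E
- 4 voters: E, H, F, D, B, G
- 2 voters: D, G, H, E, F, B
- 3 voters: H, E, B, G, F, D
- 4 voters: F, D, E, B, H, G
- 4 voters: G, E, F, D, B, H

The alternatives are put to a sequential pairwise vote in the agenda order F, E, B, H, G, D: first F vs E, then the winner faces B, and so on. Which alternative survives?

H

Round 1: F vs E — 10–17, E advances.
Round 2: E vs B — 17–10, E advances.
Round 3: E vs H — 12–15, H advances.
Round 4: H vs G — 17–10, H advances.
Round 5: H vs D — 17–10, H advances.
H survives the agenda.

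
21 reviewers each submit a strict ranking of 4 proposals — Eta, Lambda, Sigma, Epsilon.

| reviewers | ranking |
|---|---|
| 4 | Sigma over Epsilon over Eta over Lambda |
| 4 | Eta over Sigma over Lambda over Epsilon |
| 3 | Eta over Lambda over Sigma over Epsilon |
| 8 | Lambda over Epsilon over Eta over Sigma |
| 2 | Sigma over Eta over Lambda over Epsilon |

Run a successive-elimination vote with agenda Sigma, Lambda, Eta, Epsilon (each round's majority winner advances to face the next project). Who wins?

Epsilon

Round 1: Sigma vs Lambda — 10–11, Lambda advances.
Round 2: Lambda vs Eta — 8–13, Eta advances.
Round 3: Eta vs Epsilon — 9–12, Epsilon advances.
The agenda winner is Epsilon.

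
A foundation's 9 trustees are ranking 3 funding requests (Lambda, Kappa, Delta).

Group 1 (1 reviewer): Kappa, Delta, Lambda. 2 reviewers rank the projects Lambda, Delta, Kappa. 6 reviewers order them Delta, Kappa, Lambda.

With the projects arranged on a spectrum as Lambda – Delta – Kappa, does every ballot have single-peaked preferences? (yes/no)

Axis positions: Lambda=1, Delta=2, Kappa=3.
Group 1 (peak Kappa at position 3): ranking walks positions 3-2-1, expanding outward from the peak — single-peaked.
Group 2 (peak Lambda at position 1): ranking walks positions 1-2-3, expanding outward from the peak — single-peaked.
Group 3 (peak Delta at position 2): ranking walks positions 2-3-1, expanding outward from the peak — single-peaked.
Every ranking is single-peaked on this axis.

yes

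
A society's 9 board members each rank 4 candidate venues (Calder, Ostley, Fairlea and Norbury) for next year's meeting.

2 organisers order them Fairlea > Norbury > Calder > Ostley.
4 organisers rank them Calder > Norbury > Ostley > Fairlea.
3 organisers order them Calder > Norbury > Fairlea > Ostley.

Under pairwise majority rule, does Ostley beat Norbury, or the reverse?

No ballot ranks Ostley above Norbury: 0.
Ballots ranking Norbury above Ostley: 9 − 0 = 9.
Norbury wins the head-to-head 9–0.

Norbury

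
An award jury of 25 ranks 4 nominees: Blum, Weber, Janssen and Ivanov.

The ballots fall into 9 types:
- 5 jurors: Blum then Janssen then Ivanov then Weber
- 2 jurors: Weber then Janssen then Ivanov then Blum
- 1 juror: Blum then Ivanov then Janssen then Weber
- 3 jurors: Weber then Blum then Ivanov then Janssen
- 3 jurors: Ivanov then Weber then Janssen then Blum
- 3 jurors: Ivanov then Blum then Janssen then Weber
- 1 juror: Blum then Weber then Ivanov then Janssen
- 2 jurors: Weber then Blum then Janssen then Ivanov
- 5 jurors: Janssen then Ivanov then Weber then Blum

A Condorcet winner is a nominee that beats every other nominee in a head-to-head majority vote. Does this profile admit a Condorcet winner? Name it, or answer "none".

none

Head-to-head results (25 jurors):
Blum vs Weber: Weber, 15–10.
Blum–Janssen: Blum 15–10.
Blum vs Ivanov: Blum preferred on 5+1+3+1+2 = 12 ballots; Ivanov wins 13–12.
Weber vs Janssen: 11 to 14, Janssen.
Weber vs Ivanov: Ivanov, 17–8.
Janssen vs Ivanov: Janssen, 14–11.
Every nominee loses at least once (Blum loses to Weber; Weber loses to Janssen; Janssen loses to Blum; Ivanov loses to Janssen). The majority relation contains the cycle Blum > Janssen > Weber > Blum, so there is no Condorcet winner.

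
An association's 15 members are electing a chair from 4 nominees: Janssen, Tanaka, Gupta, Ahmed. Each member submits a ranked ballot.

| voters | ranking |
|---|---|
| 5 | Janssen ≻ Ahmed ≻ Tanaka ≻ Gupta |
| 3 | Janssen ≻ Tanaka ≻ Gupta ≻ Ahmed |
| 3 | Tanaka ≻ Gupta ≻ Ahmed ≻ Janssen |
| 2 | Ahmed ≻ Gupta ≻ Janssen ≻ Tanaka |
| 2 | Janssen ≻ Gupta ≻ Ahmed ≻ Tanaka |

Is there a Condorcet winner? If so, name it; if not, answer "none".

Janssen

Pairwise majorities:
Janssen vs Tanaka: Janssen, 12–3.
Janssen vs Gupta: Janssen wins 10–5.
Janssen vs Ahmed: Janssen, 10–5.
Tanaka vs Gupta: Tanaka, 11–4.
Tanaka vs Ahmed: Ahmed, 9–6.
Gupta vs Ahmed: Gupta wins 8–7.
Janssen beats each of Tanaka, Gupta, Ahmed — Janssen is the Condorcet winner.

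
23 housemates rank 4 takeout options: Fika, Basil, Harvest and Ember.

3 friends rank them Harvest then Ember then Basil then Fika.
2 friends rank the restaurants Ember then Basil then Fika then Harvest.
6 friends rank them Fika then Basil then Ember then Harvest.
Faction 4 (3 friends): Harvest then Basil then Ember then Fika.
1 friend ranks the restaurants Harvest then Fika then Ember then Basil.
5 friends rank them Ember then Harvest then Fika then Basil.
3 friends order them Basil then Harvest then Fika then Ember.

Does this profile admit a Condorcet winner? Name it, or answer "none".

none

Check each pair by majority over 23 ballots:
Fika vs Basil: 12 to 11, Fika.
Fika vs Harvest: Fika preferred on 2+6 = 8 ballots; Harvest wins 15–8.
Fika vs Ember: 6+1+3 = 10 for Fika, 13 for Ember — Ember by 13–10.
Basil vs Harvest: 11 to 12, Harvest.
Basil vs Ember: 12 to 11, Basil.
Harvest vs Ember: 3+3+1+3 = 10 for Harvest, 13 for Ember — Ember by 13–10.
No restaurant is unbeaten: Fika loses to Harvest; Basil loses to Fika; Harvest loses to Ember; Ember loses to Basil. In particular Fika > Basil > Ember > Fika is a majority cycle — no Condorcet winner exists.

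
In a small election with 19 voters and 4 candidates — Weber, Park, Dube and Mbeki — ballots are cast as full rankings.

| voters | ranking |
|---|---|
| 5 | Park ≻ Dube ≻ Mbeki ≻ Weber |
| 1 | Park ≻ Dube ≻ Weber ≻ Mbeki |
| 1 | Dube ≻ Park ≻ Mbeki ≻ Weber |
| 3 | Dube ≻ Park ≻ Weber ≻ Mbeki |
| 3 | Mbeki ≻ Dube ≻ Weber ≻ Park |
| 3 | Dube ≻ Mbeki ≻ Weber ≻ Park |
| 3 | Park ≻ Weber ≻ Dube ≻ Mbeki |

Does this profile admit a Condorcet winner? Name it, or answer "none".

Dube

Check each pair by majority over 19 ballots:
Weber vs Park: 6 to 13, Park.
Weber vs Dube: 3 to 16, Dube.
Weber vs Mbeki: Weber preferred on 1+3+3 = 7 ballots; Mbeki wins 12–7.
Park vs Dube: Park is ranked higher on 5+1+3 = 9 ballots, Dube on 10. Dube wins 10–9.
Park vs Mbeki: 5+1+1+3+3 = 13 for Park, 6 for Mbeki — Park by 13–6.
Dube vs Mbeki: Dube is ranked higher on 5+1+1+3+3+3 = 16 ballots, Mbeki on 3. Dube wins 16–3.
Dube wins every pairwise contest, so Dube is the Condorcet winner.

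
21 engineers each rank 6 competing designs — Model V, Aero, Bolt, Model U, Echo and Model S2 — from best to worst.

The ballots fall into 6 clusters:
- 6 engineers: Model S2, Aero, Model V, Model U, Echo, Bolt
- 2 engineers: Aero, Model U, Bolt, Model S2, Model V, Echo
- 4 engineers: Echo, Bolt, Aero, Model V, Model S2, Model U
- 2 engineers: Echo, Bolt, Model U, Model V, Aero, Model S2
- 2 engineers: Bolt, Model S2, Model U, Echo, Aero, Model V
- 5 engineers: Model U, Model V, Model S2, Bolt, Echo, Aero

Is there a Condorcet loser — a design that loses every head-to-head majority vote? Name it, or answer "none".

Pairwise majorities:
Model V vs Aero: 2+5 = 7 for Model V, 14 for Aero — Aero by 14–7.
Model V–Bolt: Model V 11–10.
Model V vs Model U: Model U, 11–10.
Model V–Echo: Model V 13–8.
Model V–Model S2: Model V 11–10.
Aero–Bolt: Bolt 13–8.
Aero vs Model U: Aero is ranked higher on 6+2+4 = 12 ballots, Model U on 9. Aero wins 12–9.
Aero–Echo: Echo 13–8.
Aero vs Model S2: Model S2 wins 13–8.
Bolt–Model U: Model U 13–8.
Bolt vs Echo: Echo wins 12–9.
Bolt vs Model S2: Model S2, 11–10.
Model U–Echo: Model U 15–6.
Model U vs Model S2: Model S2 wins 12–9.
Echo vs Model S2: Model S2, 15–6.
Every design wins at least one matchup (Model V beats Bolt; Aero beats Model V; Bolt beats Aero; Model U beats Model V; Echo beats Aero; Model S2 beats Aero), so there is no Condorcet loser.

none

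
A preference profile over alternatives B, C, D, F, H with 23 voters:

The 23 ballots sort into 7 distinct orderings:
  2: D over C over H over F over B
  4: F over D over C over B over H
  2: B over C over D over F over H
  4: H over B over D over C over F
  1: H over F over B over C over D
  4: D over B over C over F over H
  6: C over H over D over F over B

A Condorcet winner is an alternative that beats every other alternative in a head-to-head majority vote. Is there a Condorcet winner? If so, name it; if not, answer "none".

Check each pair by majority over 23 ballots:
B vs C: C, 12–11.
B vs D: D, 16–7.
B–F: F 13–10.
B–H: H 13–10.
C vs D: D, 14–9.
C vs F: C wins 18–5.
C vs H: C, 18–5.
D vs F: D, 18–5.
D–H: D 12–11.
F vs H: H, 13–10.
Only D has no losses; D is the Condorcet winner.

D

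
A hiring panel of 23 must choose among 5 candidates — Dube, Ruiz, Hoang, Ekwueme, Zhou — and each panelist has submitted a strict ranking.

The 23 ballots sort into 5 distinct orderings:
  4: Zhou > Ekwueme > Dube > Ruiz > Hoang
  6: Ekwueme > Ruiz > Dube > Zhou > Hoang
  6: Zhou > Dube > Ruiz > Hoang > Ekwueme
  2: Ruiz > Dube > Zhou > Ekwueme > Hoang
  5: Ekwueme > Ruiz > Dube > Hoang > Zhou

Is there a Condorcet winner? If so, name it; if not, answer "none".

none

Check each pair by majority over 23 ballots:
Dube vs Ruiz: Ruiz wins 13–10.
Dube vs Hoang: Dube, 23–0.
Dube vs Ekwueme: Ekwueme, 15–8.
Dube–Zhou: Dube 13–10.
Ruiz vs Hoang: Ruiz wins 23–0.
Ruiz vs Ekwueme: Ekwueme wins 15–8.
Ruiz vs Zhou: Ruiz, 13–10.
Hoang vs Ekwueme: Ekwueme wins 17–6.
Hoang vs Zhou: Zhou wins 18–5.
Ekwueme vs Zhou: Zhou, 12–11.
Every candidate loses at least once (Dube loses to Ruiz; Ruiz loses to Ekwueme; Hoang loses to Dube; Ekwueme loses to Zhou; Zhou loses to Dube). The majority relation contains the cycle Dube beats Zhou beats Ekwueme beats Dube, so there is no Condorcet winner.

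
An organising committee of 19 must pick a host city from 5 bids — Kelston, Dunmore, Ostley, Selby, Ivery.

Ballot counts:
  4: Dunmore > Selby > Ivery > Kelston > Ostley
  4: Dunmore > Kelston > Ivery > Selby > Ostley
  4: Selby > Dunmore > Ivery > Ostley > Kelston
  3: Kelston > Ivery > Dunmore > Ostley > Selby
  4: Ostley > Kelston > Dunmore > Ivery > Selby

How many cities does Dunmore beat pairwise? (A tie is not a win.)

Dunmore against each rival (19 organisers):
Dunmore vs Kelston: Dunmore, 12–7.
Dunmore vs Ostley: Dunmore, 15–4.
Dunmore vs Selby: Dunmore, 15–4.
Dunmore vs Ivery: Dunmore, 16–3.
Dunmore beats Kelston, Ostley, Selby, Ivery — 4 pairwise wins.

4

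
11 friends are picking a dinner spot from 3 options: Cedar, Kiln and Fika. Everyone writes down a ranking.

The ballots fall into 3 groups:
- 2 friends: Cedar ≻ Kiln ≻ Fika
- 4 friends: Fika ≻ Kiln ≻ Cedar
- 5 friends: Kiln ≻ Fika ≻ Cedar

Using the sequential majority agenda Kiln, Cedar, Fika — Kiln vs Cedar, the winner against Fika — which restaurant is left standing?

Round 1: Kiln vs Cedar — 9–2, Kiln advances.
Round 2: Kiln vs Fika — 7–4, Kiln advances.
The agenda winner is Kiln.

Kiln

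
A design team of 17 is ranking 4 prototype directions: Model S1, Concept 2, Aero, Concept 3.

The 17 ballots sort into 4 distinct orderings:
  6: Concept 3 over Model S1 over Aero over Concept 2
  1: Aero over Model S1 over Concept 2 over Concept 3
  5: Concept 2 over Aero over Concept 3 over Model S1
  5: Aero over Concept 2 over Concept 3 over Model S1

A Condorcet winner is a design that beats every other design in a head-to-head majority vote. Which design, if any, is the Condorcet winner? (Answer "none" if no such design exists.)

Check each pair by majority over 17 ballots:
Model S1 vs Concept 2: Model S1 is ranked higher on 6+1 = 7 ballots, Concept 2 on 10. Concept 2 wins 10–7.
Model S1 vs Aero: 6 for Model S1, 11 for Aero — Aero by 11–6.
Model S1 vs Concept 3: Model S1 is ranked higher on 1 ballot, Concept 3 on 16. Concept 3 wins 16–1.
Concept 2 vs Aero: 5 for Concept 2, 12 for Aero — Aero by 12–5.
Concept 2 vs Concept 3: 1+5+5 = 11 for Concept 2, 6 for Concept 3 — Concept 2 by 11–6.
Aero vs Concept 3: 1+5+5 = 11 for Aero, 6 for Concept 3 — Aero by 11–6.
Only Aero has no losses; Aero is the Condorcet winner.

Aero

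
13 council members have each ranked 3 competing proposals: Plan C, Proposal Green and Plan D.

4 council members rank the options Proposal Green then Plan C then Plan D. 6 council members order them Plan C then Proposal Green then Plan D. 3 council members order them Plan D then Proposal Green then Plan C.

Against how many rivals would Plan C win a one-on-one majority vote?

Plan C against each rival (13 council members):
Plan C vs Proposal Green: Plan C preferred on 6 ballots; Proposal Green wins 7–6.
Plan C vs Plan D: Plan C wins 10–3.
Plan C beats Plan D; loses to Proposal Green — 1 pairwise win.

1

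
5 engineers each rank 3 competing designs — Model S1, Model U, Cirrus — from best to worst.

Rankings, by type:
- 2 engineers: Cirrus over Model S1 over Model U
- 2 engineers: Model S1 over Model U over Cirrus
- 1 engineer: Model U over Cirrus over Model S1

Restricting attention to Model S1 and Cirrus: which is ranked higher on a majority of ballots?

Ballots ranking Model S1 above Cirrus: 2.
Ballots ranking Cirrus above Model S1: 5 − 2 = 3.
Cirrus wins the head-to-head 3–2.

Cirrus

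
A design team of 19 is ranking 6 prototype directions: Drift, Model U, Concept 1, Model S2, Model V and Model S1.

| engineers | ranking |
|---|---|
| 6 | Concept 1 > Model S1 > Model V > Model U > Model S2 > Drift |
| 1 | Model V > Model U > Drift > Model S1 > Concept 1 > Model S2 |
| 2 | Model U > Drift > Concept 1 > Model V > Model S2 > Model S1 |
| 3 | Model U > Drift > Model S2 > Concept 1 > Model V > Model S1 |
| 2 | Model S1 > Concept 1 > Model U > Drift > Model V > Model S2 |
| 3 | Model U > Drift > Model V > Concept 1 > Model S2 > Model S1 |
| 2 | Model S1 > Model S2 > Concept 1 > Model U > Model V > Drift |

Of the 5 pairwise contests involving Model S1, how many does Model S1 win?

Model S1 against each rival (19 engineers):
Model S1 vs Drift: Model S1, 10–9.
Model S1 vs Model U: Model S1 preferred on 6+2+2 = 10 ballots; Model S1 wins 10–9.
Model S1 vs Concept 1: 5 to 14, Concept 1.
Model S1 vs Model S2: Model S1, 11–8.
Model S1 vs Model V: 6+2+2 = 10 for Model S1, 9 for Model V — Model S1 by 10–9.
Model S1 beats Drift, Model U, Model S2, Model V; loses to Concept 1 — 4 pairwise wins.

4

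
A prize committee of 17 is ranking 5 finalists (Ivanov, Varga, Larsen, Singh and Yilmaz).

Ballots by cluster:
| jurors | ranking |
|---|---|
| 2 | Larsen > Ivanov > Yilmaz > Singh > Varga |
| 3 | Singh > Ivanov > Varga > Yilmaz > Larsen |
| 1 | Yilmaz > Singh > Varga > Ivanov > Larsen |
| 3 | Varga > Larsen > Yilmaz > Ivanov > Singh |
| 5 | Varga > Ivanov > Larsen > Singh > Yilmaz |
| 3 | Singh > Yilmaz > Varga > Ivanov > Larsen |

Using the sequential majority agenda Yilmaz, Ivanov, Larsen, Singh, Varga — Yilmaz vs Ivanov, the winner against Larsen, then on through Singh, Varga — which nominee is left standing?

Varga

Round 1: Yilmaz vs Ivanov — 7–10, Ivanov advances.
Round 2: Ivanov vs Larsen — 12–5, Ivanov advances.
Round 3: Ivanov vs Singh — 10–7, Ivanov advances.
Round 4: Ivanov vs Varga — 5–12, Varga advances.
The agenda winner is Varga.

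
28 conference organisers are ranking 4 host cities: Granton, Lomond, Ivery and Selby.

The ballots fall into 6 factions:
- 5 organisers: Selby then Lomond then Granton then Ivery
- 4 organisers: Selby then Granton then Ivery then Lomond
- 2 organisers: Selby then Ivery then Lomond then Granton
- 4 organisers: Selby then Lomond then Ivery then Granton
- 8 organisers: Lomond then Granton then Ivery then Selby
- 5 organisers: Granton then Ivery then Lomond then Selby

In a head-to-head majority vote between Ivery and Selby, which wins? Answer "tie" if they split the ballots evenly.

Ballots ranking Ivery above Selby: 8 + 5 = 13.
Ballots ranking Selby above Ivery: 28 − 13 = 15.
Selby wins the head-to-head 15–13.

Selby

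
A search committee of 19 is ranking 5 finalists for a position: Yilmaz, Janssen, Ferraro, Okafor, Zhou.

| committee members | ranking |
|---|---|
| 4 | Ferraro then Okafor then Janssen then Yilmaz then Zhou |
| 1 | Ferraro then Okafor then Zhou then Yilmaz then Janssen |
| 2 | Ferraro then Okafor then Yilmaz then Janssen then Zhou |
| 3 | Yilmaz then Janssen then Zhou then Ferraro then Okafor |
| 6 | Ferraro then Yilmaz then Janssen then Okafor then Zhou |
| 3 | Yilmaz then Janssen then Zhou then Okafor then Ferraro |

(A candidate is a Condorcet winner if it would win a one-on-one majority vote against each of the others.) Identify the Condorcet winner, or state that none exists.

Check each pair by majority over 19 ballots:
Yilmaz vs Janssen: Yilmaz preferred on 1+2+3+6+3 = 15 ballots; Yilmaz wins 15–4.
Yilmaz vs Ferraro: 6 to 13, Ferraro.
Yilmaz vs Okafor: Yilmaz is ranked higher on 3+6+3 = 12 ballots, Okafor on 7. Yilmaz wins 12–7.
Yilmaz vs Zhou: Yilmaz is ranked higher on 4+2+3+6+3 = 18 ballots, Zhou on 1. Yilmaz wins 18–1.
Janssen vs Ferraro: 6 to 13, Ferraro.
Janssen vs Okafor: Janssen preferred on 3+6+3 = 12 ballots; Janssen wins 12–7.
Janssen vs Zhou: 18 to 1, Janssen.
Ferraro vs Okafor: 16 to 3, Ferraro.
Ferraro vs Zhou: 13 to 6, Ferraro.
Okafor vs Zhou: Okafor is ranked higher on 4+1+2+6 = 13 ballots, Zhou on 6. Okafor wins 13–6.
Ferraro wins every pairwise contest, so Ferraro is the Condorcet winner.

Ferraro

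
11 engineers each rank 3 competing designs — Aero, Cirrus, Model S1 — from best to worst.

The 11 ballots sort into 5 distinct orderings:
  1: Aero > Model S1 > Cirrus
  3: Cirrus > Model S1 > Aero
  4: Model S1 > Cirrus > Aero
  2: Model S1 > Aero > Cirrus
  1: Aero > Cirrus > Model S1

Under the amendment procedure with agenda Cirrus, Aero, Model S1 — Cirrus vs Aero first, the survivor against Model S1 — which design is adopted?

Model S1

Round 1: Cirrus vs Aero — 7–4, Cirrus advances.
Round 2: Cirrus vs Model S1 — 4–7, Model S1 advances.
Model S1 survives the agenda.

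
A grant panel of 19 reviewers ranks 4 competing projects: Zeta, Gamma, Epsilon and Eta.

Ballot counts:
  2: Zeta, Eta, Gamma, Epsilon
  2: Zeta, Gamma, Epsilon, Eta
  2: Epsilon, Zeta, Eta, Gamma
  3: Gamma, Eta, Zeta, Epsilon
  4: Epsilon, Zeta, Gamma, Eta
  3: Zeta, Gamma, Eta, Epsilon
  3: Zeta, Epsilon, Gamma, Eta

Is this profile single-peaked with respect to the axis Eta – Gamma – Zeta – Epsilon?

no

Axis positions: Eta=1, Gamma=2, Zeta=3, Epsilon=4.
Group 1: ranking walks positions 3-1-2-4; Eta is ranked above Gamma even though Gamma lies between Eta and the peak Zeta on the axis — preferences dip and rise again. Not single-peaked.
Group 2 (peak Zeta at position 3): ranking walks positions 3-2-4-1, expanding outward from the peak — single-peaked.
Group 3: ranking walks positions 4-3-1-2; Eta is ranked above Gamma even though Gamma lies between Eta and the peak Epsilon on the axis — preferences dip and rise again. Not single-peaked.
Group 4 (peak Gamma at position 2): ranking walks positions 2-1-3-4, expanding outward from the peak — single-peaked.
Group 5 (peak Epsilon at position 4): ranking walks positions 4-3-2-1, expanding outward from the peak — single-peaked.
Group 6 (peak Zeta at position 3): ranking walks positions 3-2-1-4, expanding outward from the peak — single-peaked.
Group 7 (peak Zeta at position 3): ranking walks positions 3-4-2-1, expanding outward from the peak — single-peaked.
Group 1 violates single-peakedness, so the profile is not single-peaked on this axis.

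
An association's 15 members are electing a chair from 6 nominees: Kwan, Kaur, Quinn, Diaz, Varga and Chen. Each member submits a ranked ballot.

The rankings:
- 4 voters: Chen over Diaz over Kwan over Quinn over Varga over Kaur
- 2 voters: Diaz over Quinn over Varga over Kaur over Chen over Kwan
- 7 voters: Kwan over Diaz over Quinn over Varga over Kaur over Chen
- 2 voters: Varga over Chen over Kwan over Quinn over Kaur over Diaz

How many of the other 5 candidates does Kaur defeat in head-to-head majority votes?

1

Kaur against each rival (15 voters):
Kaur vs Kwan: Kaur preferred on 2 ballots; Kwan wins 13–2.
Kaur vs Quinn: 0 for Kaur, 15 for Quinn — Quinn by 15–0.
Kaur vs Diaz: Diaz, 13–2.
Kaur vs Varga: 0 to 15, Varga.
Kaur–Chen: Kaur 9–6.
Kaur beats Chen; loses to Kwan, Quinn, Diaz, Varga — 1 pairwise win.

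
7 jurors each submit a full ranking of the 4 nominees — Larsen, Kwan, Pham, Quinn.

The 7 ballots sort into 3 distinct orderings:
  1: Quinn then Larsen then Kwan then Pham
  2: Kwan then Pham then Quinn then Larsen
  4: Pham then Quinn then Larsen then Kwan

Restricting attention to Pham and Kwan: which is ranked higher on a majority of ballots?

Pham

Ballots ranking Pham above Kwan: 4.
Ballots ranking Kwan above Pham: 7 − 4 = 3.
Pham wins the head-to-head 4–3.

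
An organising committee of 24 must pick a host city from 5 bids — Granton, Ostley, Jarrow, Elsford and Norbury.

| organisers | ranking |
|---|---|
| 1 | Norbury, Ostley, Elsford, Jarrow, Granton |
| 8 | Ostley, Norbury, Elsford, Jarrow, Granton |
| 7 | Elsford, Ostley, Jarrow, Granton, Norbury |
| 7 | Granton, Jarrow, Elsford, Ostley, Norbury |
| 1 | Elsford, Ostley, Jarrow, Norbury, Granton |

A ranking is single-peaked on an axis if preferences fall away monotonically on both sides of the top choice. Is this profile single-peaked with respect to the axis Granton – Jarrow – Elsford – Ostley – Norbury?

yes

Axis positions: Granton=1, Jarrow=2, Elsford=3, Ostley=4, Norbury=5.
Bloc 1 (peak Norbury at position 5): ranking walks positions 5-4-3-2-1, expanding outward from the peak — single-peaked.
Bloc 2 (peak Ostley at position 4): ranking walks positions 4-5-3-2-1, expanding outward from the peak — single-peaked.
Bloc 3 (peak Elsford at position 3): ranking walks positions 3-4-2-1-5, expanding outward from the peak — single-peaked.
Bloc 4 (peak Granton at position 1): ranking walks positions 1-2-3-4-5, expanding outward from the peak — single-peaked.
Bloc 5 (peak Elsford at position 3): ranking walks positions 3-4-2-5-1, expanding outward from the peak — single-peaked.
Every ranking is single-peaked on this axis.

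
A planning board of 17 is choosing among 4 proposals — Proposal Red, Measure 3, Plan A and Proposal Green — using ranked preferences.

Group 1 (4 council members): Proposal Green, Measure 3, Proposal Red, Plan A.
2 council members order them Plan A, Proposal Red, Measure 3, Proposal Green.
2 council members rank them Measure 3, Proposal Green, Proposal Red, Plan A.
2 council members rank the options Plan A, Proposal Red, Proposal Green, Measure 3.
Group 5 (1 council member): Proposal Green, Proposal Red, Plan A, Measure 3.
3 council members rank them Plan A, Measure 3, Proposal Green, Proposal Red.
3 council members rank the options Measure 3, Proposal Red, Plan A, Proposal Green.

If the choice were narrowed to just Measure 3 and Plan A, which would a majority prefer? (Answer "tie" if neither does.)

Measure 3

Ballots ranking Measure 3 above Plan A: 4 + 2 + 3 = 9.
Ballots ranking Plan A above Measure 3: 17 − 9 = 8.
Measure 3 wins the head-to-head 9–8.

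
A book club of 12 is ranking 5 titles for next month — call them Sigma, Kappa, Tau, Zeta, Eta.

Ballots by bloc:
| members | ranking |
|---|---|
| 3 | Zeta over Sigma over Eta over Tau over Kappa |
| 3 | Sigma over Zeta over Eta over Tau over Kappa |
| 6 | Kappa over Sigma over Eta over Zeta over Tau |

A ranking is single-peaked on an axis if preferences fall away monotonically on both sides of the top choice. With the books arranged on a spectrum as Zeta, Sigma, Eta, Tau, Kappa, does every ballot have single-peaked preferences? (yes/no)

Axis positions: Zeta=1, Sigma=2, Eta=3, Tau=4, Kappa=5.
Bloc 1 (peak Zeta at position 1): ranking walks positions 1-2-3-4-5, expanding outward from the peak — single-peaked.
Bloc 2 (peak Sigma at position 2): ranking walks positions 2-1-3-4-5, expanding outward from the peak — single-peaked.
Bloc 3: ranking walks positions 5-2-3-1-4; Sigma is ranked above Tau even though Tau lies between Sigma and the peak Kappa on the axis — preferences dip and rise again. Not single-peaked.
Bloc 3 violates single-peakedness, so the profile is not single-peaked on this axis.

no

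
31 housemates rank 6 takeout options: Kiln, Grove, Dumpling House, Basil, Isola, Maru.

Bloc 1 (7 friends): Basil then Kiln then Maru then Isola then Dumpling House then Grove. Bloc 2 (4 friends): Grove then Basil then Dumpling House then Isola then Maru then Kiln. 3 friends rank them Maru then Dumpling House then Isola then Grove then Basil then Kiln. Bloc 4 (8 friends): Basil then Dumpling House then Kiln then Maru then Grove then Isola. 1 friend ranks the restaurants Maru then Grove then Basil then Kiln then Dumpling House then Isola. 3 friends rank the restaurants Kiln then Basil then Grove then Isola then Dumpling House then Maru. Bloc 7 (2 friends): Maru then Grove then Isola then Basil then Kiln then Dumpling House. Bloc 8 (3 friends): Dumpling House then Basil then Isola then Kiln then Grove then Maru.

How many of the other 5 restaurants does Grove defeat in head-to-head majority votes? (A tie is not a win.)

Grove against each rival (31 friends):
Grove vs Kiln: 10 to 21, Kiln.
Grove vs Dumpling House: Dumpling House, 21–10.
Grove–Basil: Basil 21–10.
Grove vs Isola: Grove, 18–13.
Grove–Maru: Maru 21–10.
Grove beats Isola; loses to Kiln, Dumpling House, Basil, Maru — 1 pairwise win.

1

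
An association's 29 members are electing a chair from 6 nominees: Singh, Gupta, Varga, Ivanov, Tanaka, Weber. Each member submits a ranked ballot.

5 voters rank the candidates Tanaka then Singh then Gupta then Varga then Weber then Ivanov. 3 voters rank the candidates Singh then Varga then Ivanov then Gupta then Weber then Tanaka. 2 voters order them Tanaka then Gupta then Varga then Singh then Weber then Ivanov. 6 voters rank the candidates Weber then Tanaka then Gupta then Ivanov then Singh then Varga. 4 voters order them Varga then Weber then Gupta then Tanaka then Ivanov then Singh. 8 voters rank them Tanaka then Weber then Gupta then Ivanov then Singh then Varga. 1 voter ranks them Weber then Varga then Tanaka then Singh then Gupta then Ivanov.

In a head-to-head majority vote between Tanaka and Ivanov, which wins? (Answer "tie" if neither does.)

Tanaka

Ballots ranking Tanaka above Ivanov: 5 + 2 + 6 + 4 + 8 + 1 = 26.
Ballots ranking Ivanov above Tanaka: 29 − 26 = 3.
Tanaka wins the head-to-head 26–3.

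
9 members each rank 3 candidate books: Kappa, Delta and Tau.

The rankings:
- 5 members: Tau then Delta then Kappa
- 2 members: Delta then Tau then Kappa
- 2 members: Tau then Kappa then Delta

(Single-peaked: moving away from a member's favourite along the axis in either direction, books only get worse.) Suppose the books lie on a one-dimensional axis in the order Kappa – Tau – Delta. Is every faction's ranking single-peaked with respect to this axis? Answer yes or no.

Axis positions: Kappa=1, Tau=2, Delta=3.
Faction 1 (peak Tau at position 2): ranking walks positions 2-3-1, expanding outward from the peak — single-peaked.
Faction 2 (peak Delta at position 3): ranking walks positions 3-2-1, expanding outward from the peak — single-peaked.
Faction 3 (peak Tau at position 2): ranking walks positions 2-1-3, expanding outward from the peak — single-peaked.
Every ranking is single-peaked on this axis.

yes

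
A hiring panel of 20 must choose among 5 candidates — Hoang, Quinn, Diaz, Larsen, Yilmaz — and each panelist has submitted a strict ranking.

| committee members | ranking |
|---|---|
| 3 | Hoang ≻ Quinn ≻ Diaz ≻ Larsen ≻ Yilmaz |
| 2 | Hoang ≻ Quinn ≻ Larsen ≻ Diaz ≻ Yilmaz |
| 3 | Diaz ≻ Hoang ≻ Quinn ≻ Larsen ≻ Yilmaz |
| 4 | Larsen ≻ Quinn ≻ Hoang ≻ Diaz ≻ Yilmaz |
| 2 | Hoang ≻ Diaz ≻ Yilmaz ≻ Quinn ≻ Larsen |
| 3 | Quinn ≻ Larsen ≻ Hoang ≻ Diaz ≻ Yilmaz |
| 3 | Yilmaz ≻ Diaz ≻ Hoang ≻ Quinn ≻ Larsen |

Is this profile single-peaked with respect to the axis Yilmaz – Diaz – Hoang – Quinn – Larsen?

Axis positions: Yilmaz=1, Diaz=2, Hoang=3, Quinn=4, Larsen=5.
Bloc 1 (peak Hoang at position 3): ranking walks positions 3-4-2-5-1, expanding outward from the peak — single-peaked.
Bloc 2 (peak Hoang at position 3): ranking walks positions 3-4-5-2-1, expanding outward from the peak — single-peaked.
Bloc 3 (peak Diaz at position 2): ranking walks positions 2-3-4-5-1, expanding outward from the peak — single-peaked.
Bloc 4 (peak Larsen at position 5): ranking walks positions 5-4-3-2-1, expanding outward from the peak — single-peaked.
Bloc 5 (peak Hoang at position 3): ranking walks positions 3-2-1-4-5, expanding outward from the peak — single-peaked.
Bloc 6 (peak Quinn at position 4): ranking walks positions 4-5-3-2-1, expanding outward from the peak — single-peaked.
Bloc 7 (peak Yilmaz at position 1): ranking walks positions 1-2-3-4-5, expanding outward from the peak — single-peaked.
Every ranking is single-peaked on this axis.

yes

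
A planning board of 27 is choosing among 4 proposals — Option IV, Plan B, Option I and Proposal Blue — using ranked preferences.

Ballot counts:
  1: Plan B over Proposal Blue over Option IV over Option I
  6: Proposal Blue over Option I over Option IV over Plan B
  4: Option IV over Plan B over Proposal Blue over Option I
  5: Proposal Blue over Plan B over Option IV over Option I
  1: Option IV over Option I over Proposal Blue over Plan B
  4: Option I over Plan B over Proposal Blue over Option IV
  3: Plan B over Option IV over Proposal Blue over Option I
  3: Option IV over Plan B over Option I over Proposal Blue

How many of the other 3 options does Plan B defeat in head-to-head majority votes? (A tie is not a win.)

Plan B against each rival (27 council members):
Plan B vs Option IV: 1+5+4+3 = 13 for Plan B, 14 for Option IV — Option IV by 14–13.
Plan B vs Option I: Plan B preferred on 1+4+5+3+3 = 16 ballots; Plan B wins 16–11.
Plan B vs Proposal Blue: Plan B, 15–12.
Plan B beats Option I, Proposal Blue; loses to Option IV — 2 pairwise wins.

2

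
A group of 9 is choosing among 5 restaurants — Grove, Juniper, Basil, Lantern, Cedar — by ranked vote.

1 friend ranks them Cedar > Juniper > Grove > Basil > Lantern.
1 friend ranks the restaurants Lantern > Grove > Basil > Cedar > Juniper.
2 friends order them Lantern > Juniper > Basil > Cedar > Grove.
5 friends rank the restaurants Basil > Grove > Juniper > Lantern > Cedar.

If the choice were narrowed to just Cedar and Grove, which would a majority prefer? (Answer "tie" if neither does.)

Grove

Ballots ranking Cedar above Grove: 1 + 2 = 3.
Ballots ranking Grove above Cedar: 9 − 3 = 6.
Grove wins the head-to-head 6–3.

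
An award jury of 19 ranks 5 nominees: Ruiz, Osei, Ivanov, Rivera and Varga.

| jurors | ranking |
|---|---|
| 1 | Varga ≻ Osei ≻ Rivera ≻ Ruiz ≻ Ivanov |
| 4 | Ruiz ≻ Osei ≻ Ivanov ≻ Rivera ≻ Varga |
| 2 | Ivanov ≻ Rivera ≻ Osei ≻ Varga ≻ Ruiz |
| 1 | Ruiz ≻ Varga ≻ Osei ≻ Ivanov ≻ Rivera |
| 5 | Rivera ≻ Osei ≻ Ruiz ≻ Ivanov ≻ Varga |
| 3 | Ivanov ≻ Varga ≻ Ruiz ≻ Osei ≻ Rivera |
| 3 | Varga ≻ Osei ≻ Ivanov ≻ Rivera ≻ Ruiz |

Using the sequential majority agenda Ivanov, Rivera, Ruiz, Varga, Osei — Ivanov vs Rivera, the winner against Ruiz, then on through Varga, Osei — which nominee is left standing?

Round 1: Ivanov vs Rivera — 13–6, Ivanov advances.
Round 2: Ivanov vs Ruiz — 8–11, Ruiz advances.
Round 3: Ruiz vs Varga — 10–9, Ruiz advances.
Round 4: Ruiz vs Osei — 8–11, Osei advances.
Osei survives the agenda.

Osei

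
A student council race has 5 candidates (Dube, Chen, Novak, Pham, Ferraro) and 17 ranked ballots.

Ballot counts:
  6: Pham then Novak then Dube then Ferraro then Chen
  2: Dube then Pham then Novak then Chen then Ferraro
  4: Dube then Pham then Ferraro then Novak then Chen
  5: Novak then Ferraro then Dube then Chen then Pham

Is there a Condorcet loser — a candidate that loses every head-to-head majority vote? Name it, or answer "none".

Chen

Pairwise majorities:
Dube vs Chen: Dube preferred on 6+2+4+5 = 17 ballots; Dube wins 17–0.
Dube vs Novak: Dube preferred on 2+4 = 6 ballots; Novak wins 11–6.
Dube vs Pham: Dube is ranked higher on 2+4+5 = 11 ballots, Pham on 6. Dube wins 11–6.
Dube–Ferraro: Dube 12–5.
Chen–Novak: Novak 17–0.
Chen vs Pham: Chen is ranked higher on 5 ballots, Pham on 12. Pham wins 12–5.
Chen–Ferraro: Ferraro 15–2.
Novak–Pham: Pham 12–5.
Novak vs Ferraro: 6+2+5 = 13 for Novak, 4 for Ferraro — Novak by 13–4.
Pham–Ferraro: Pham 12–5.
Chen is beaten in every head-to-head and is the Condorcet loser.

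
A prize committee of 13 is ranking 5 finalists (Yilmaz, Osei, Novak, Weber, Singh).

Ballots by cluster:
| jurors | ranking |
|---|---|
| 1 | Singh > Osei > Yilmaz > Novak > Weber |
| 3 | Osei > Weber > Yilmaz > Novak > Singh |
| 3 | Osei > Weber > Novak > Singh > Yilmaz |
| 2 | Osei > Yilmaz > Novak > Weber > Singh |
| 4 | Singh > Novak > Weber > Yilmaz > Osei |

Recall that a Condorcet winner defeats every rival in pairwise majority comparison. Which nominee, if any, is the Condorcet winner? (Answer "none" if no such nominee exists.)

Head-to-head results (13 jurors):
Yilmaz–Osei: Osei 9–4.
Yilmaz vs Novak: Novak wins 7–6.
Yilmaz vs Weber: Weber wins 10–3.
Yilmaz vs Singh: Singh wins 8–5.
Osei vs Novak: Osei wins 9–4.
Osei–Weber: Osei 9–4.
Osei vs Singh: Osei wins 8–5.
Novak–Weber: Novak 7–6.
Novak vs Singh: Novak, 8–5.
Weber–Singh: Weber 8–5.
Only Osei has no losses; Osei is the Condorcet winner.

Osei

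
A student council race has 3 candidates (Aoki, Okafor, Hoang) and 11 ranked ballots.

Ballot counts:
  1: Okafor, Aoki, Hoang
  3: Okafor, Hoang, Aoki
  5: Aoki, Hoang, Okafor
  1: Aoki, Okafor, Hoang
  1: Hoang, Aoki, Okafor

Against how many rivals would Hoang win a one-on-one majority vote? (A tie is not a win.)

Hoang against each rival (11 voters):
Hoang vs Aoki: Hoang is ranked higher on 3+1 = 4 ballots, Aoki on 7. Aoki wins 7–4.
Hoang vs Okafor: Hoang, 6–5.
Hoang beats Okafor; loses to Aoki — 1 pairwise win.

1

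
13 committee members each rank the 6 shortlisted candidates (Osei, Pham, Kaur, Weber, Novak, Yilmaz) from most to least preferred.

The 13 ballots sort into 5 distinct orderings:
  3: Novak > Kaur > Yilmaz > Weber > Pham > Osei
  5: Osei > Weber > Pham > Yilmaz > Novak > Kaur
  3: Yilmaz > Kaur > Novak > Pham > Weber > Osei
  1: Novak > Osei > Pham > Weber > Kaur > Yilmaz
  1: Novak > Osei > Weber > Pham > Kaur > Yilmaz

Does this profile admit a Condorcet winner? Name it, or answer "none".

none

Check each pair by majority over 13 ballots:
Osei vs Pham: Osei wins 7–6.
Osei–Kaur: Osei 7–6.
Osei vs Weber: 5+1+1 = 7 for Osei, 6 for Weber — Osei by 7–6.
Osei vs Novak: Novak, 8–5.
Osei vs Yilmaz: 5+1+1 = 7 for Osei, 6 for Yilmaz — Osei by 7–6.
Pham vs Kaur: Pham, 7–6.
Pham vs Weber: 3+1 = 4 for Pham, 9 for Weber — Weber by 9–4.
Pham vs Novak: 5 for Pham, 8 for Novak — Novak by 8–5.
Pham vs Yilmaz: 5+1+1 = 7 for Pham, 6 for Yilmaz — Pham by 7–6.
Kaur vs Weber: Weber, 7–6.
Kaur vs Novak: 3 for Kaur, 10 for Novak — Novak by 10–3.
Kaur vs Yilmaz: Yilmaz wins 8–5.
Weber vs Novak: Weber preferred on 5 ballots; Novak wins 8–5.
Weber vs Yilmaz: 7 to 6, Weber.
Novak vs Yilmaz: 5 to 8, Yilmaz.
Every candidate loses at least once (Osei loses to Novak; Pham loses to Osei; Kaur loses to Osei; Weber loses to Osei; Novak loses to Yilmaz; Yilmaz loses to Osei). The majority relation contains the cycle Osei beats Yilmaz beats Novak beats Osei, so there is no Condorcet winner.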